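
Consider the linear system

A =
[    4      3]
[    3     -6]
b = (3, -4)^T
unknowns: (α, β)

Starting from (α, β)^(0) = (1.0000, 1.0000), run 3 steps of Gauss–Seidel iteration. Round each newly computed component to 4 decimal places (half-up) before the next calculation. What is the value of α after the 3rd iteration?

Iteration 1:
  α = (3 - (3)·1.0000) / (4) = 0.0000
  β = (-4 - (3)·0.0000) / (-6) = 0.6667
Iteration 2:
  α = (3 - (3)·0.6667) / (4) = 0.2500
  β = (-4 - (3)·0.2500) / (-6) = 0.7917
Iteration 3:
  α = (3 - (3)·0.7917) / (4) = 0.1562
  β = (-4 - (3)·0.1562) / (-6) = 0.7448

0.1562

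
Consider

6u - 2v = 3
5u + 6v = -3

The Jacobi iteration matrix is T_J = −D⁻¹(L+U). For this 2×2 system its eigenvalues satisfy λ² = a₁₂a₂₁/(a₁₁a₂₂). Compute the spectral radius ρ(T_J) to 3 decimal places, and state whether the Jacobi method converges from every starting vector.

0.527

a₁₂a₂₁/(a₁₁a₂₂) = (-2)·(5) / ((6)·(6)) = -0.277778
ρ = √|-0.277778| = √0.277778 = 0.527
ρ < 1, so Jacobi converges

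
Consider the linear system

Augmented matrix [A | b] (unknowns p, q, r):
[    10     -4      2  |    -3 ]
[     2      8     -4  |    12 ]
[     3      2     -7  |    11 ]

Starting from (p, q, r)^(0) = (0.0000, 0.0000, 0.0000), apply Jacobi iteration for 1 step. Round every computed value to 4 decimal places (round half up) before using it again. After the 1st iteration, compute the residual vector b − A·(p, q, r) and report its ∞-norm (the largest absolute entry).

9.1428

Iteration 1:
  p = (-3 - (-4)·0.0000 - (2)·0.0000) / (10) = -0.3000
  q = (12 - (2)·0.0000 - (-4)·0.0000) / (8) = 1.5000
  r = (11 - (3)·0.0000 - (2)·0.0000) / (-7) = -1.5714
Residual b − A·x = (9.1428, -5.6856, -2.0998); ∞-norm = 9.1428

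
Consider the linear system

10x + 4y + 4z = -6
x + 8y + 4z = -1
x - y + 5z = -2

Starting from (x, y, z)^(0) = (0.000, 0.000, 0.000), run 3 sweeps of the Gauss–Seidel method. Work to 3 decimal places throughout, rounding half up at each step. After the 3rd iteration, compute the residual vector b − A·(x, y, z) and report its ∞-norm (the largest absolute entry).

Iteration 1:
  x = (-6 - (4)·0.000 - (4)·0.000) / (10) = -0.600
  y = (-1 - (1)·-0.600 - (4)·0.000) / (8) = -0.050
  z = (-2 - (1)·-0.600 - (-1)·-0.050) / (5) = -0.290
Iteration 2:
  x = (-6 - (4)·-0.050 - (4)·-0.290) / (10) = -0.464
  y = (-1 - (1)·-0.464 - (4)·-0.290) / (8) = 0.078
  z = (-2 - (1)·-0.464 - (-1)·0.078) / (5) = -0.292
Iteration 3:
  x = (-6 - (4)·0.078 - (4)·-0.292) / (10) = -0.514
  y = (-1 - (1)·-0.514 - (4)·-0.292) / (8) = 0.085
  z = (-2 - (1)·-0.514 - (-1)·0.085) / (5) = -0.280
Residual b − A·x = (-0.080, -0.046, -0.001); ∞-norm = 0.080

0.080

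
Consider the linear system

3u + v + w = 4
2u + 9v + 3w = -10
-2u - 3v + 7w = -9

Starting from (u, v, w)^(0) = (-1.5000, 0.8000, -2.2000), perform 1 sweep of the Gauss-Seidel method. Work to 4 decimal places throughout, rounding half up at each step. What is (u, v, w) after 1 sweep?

Iteration 1:
  u = (4 - (1)·0.8000 - (1)·-2.2000) / (3) = 1.8000
  v = (-10 - (2)·1.8000 - (3)·-2.2000) / (9) = -0.7778
  w = (-9 - (-2)·1.8000 - (-3)·-0.7778) / (7) = -1.1048

(1.8000, -0.7778, -1.1048)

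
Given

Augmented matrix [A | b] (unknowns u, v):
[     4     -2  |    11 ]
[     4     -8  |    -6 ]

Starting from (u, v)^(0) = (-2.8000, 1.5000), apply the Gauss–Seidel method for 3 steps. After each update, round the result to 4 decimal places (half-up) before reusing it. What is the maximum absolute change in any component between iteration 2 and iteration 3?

Iteration 1:
  u = (11 - (-2)·1.5000) / (4) = 3.5000
  v = (-6 - (4)·3.5000) / (-8) = 2.5000
Iteration 2:
  u = (11 - (-2)·2.5000) / (4) = 4.0000
  v = (-6 - (4)·4.0000) / (-8) = 2.7500
Iteration 3:
  u = (11 - (-2)·2.7500) / (4) = 4.1250
  v = (-6 - (4)·4.1250) / (-8) = 2.8125
Change: (0.1250, 0.0625) → max |·| = 0.1250

0.1250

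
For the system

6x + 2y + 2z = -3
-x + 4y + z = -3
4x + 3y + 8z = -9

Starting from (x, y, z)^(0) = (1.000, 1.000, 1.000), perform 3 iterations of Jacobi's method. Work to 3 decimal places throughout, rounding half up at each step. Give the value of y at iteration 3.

-0.581

Iteration 1:
  x = (-3 - (2)·1.000 - (2)·1.000) / (6) = -1.167
  y = (-3 - (-1)·1.000 - (1)·1.000) / (4) = -0.750
  z = (-9 - (4)·1.000 - (3)·1.000) / (8) = -2.000
Iteration 2:
  x = (-3 - (2)·-0.750 - (2)·-2.000) / (6) = 0.417
  y = (-3 - (-1)·-1.167 - (1)·-2.000) / (4) = -0.542
  z = (-9 - (4)·-1.167 - (3)·-0.750) / (8) = -0.260
Iteration 3:
  x = (-3 - (2)·-0.542 - (2)·-0.260) / (6) = -0.233
  y = (-3 - (-1)·0.417 - (1)·-0.260) / (4) = -0.581
  z = (-9 - (4)·0.417 - (3)·-0.542) / (8) = -1.130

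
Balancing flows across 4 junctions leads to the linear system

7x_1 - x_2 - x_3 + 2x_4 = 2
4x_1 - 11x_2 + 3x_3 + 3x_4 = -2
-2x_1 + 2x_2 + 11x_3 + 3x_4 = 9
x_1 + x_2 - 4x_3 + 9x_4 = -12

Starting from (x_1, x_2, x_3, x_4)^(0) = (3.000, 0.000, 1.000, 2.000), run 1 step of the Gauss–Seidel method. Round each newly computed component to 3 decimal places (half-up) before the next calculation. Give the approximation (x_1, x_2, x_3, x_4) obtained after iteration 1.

Iteration 1:
  x_1 = (2 - (-1)·0.000 - (-1)·1.000 - (2)·2.000) / (7) = -0.143
  x_2 = (-2 - (4)·-0.143 - (3)·1.000 - (3)·2.000) / (-11) = 0.948
  x_3 = (9 - (-2)·-0.143 - (2)·0.948 - (3)·2.000) / (11) = 0.074
  x_4 = (-12 - (1)·-0.143 - (1)·0.948 - (-4)·0.074) / (9) = -1.390

(-0.143, 0.948, 0.074, -1.390)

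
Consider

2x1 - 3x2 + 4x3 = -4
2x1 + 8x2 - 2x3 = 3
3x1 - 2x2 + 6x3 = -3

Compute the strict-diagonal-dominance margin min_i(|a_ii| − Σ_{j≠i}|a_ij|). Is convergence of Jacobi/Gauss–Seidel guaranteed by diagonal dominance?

row 1: |2| − (3+4) = -5
row 2: |8| − (2+2) = 4
row 3: |6| − (3+2) = 1
minimum over rows = -5 → not strictly diagonally dominant

-5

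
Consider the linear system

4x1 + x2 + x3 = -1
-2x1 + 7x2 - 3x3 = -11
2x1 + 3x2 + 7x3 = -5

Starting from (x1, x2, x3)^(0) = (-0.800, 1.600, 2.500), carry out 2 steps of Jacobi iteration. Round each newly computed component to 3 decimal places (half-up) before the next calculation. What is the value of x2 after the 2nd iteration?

-2.438

Iteration 1:
  x1 = (-1 - (1)·1.600 - (1)·2.500) / (4) = -1.275
  x2 = (-11 - (-2)·-0.800 - (-3)·2.500) / (7) = -0.729
  x3 = (-5 - (2)·-0.800 - (3)·1.600) / (7) = -1.171
Iteration 2:
  x1 = (-1 - (1)·-0.729 - (1)·-1.171) / (4) = 0.225
  x2 = (-11 - (-2)·-1.275 - (-3)·-1.171) / (7) = -2.438
  x3 = (-5 - (2)·-1.275 - (3)·-0.729) / (7) = -0.038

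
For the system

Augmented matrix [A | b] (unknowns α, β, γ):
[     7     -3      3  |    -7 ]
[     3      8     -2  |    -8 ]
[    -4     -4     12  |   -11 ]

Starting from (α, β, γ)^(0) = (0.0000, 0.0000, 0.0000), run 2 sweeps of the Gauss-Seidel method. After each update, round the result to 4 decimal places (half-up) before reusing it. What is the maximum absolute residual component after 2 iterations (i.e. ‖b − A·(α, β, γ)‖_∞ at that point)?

Iteration 1:
  α = (-7 - (-3)·0.0000 - (3)·0.0000) / (7) = -1.0000
  β = (-8 - (3)·-1.0000 - (-2)·0.0000) / (8) = -0.6250
  γ = (-11 - (-4)·-1.0000 - (-4)·-0.6250) / (12) = -1.4583
Iteration 2:
  α = (-7 - (-3)·-0.6250 - (3)·-1.4583) / (7) = -0.6429
  β = (-8 - (3)·-0.6429 - (-2)·-1.4583) / (8) = -1.1235
  γ = (-11 - (-4)·-0.6429 - (-4)·-1.1235) / (12) = -1.5055
Residual b − A·x = (-1.3537, -0.0943, 0.0004); ∞-norm = 1.3537

1.3537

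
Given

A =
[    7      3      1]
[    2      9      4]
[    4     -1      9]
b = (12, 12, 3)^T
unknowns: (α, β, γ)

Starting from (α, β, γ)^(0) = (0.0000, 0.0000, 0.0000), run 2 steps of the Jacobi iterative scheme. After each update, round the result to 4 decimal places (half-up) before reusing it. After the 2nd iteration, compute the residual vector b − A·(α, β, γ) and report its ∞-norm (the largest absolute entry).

Iteration 1:
  α = (12 - (3)·0.0000 - (1)·0.0000) / (7) = 1.7143
  β = (12 - (2)·0.0000 - (4)·0.0000) / (9) = 1.3333
  γ = (3 - (4)·0.0000 - (-1)·0.0000) / (9) = 0.3333
Iteration 2:
  α = (12 - (3)·1.3333 - (1)·0.3333) / (7) = 1.0953
  β = (12 - (2)·1.7143 - (4)·0.3333) / (9) = 0.8042
  γ = (3 - (4)·1.7143 - (-1)·1.3333) / (9) = -0.2804
Residual b − A·x = (2.2007, 3.6932, 1.9466); ∞-norm = 3.6932

3.6932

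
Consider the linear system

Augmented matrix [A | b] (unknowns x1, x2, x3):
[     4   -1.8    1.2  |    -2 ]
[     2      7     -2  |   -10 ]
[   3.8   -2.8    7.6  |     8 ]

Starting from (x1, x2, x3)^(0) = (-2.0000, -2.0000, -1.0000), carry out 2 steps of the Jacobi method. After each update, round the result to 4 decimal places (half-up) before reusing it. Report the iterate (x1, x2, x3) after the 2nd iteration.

Iteration 1:
  x1 = (-2 - (-1.8)·-2.0000 - (1.2)·-1.0000) / (4) = -1.1000
  x2 = (-10 - (2)·-2.0000 - (-2)·-1.0000) / (7) = -1.1429
  x3 = (8 - (3.8)·-2.0000 - (-2.8)·-2.0000) / (7.6) = 1.3158
Iteration 2:
  x1 = (-2 - (-1.8)·-1.1429 - (1.2)·1.3158) / (4) = -1.4090
  x2 = (-10 - (2)·-1.1000 - (-2)·1.3158) / (7) = -0.7383
  x3 = (8 - (3.8)·-1.1000 - (-2.8)·-1.1429) / (7.6) = 1.1816

(-1.4090, -0.7383, 1.1816)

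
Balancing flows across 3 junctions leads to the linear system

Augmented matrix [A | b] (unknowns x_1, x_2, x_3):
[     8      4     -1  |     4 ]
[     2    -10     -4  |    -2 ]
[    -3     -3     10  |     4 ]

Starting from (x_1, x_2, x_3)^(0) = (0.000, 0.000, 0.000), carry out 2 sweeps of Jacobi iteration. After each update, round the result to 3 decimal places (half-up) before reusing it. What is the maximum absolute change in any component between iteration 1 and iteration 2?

0.210

Iteration 1:
  x_1 = (4 - (4)·0.000 - (-1)·0.000) / (8) = 0.500
  x_2 = (-2 - (2)·0.000 - (-4)·0.000) / (-10) = 0.200
  x_3 = (4 - (-3)·0.000 - (-3)·0.000) / (10) = 0.400
Iteration 2:
  x_1 = (4 - (4)·0.200 - (-1)·0.400) / (8) = 0.450
  x_2 = (-2 - (2)·0.500 - (-4)·0.400) / (-10) = 0.140
  x_3 = (4 - (-3)·0.500 - (-3)·0.200) / (10) = 0.610
Change: (-0.050, -0.060, 0.210) → max |·| = 0.210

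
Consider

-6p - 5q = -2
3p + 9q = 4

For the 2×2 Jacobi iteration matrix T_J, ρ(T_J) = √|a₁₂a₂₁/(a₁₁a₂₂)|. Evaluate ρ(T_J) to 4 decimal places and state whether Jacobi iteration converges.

0.5270

a₁₂a₂₁/(a₁₁a₂₂) = (-5)·(3) / ((-6)·(9)) = 0.277778
ρ = √|0.277778| = √0.277778 = 0.5270
ρ < 1, so Jacobi converges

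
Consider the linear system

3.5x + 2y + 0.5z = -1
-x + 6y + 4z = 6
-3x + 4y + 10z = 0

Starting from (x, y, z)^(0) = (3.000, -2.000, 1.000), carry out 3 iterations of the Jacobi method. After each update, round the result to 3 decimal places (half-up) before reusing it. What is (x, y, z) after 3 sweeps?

Iteration 1:
  x = (-1 - (2)·-2.000 - (0.5)·1.000) / (3.5) = 0.714
  y = (6 - (-1)·3.000 - (4)·1.000) / (6) = 0.833
  z = (0 - (-3)·3.000 - (4)·-2.000) / (10) = 1.700
Iteration 2:
  x = (-1 - (2)·0.833 - (0.5)·1.700) / (3.5) = -1.005
  y = (6 - (-1)·0.714 - (4)·1.700) / (6) = -0.014
  z = (0 - (-3)·0.714 - (4)·0.833) / (10) = -0.119
Iteration 3:
  x = (-1 - (2)·-0.014 - (0.5)·-0.119) / (3.5) = -0.261
  y = (6 - (-1)·-1.005 - (4)·-0.119) / (6) = 0.912
  z = (0 - (-3)·-1.005 - (4)·-0.014) / (10) = -0.296

(-0.261, 0.912, -0.296)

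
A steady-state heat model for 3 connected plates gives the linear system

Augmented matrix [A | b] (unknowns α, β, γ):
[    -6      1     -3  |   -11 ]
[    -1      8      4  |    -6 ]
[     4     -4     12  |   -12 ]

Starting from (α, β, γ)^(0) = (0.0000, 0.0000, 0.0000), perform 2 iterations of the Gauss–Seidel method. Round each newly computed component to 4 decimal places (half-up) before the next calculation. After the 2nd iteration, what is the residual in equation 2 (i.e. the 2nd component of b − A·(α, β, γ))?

Iteration 1:
  α = (-11 - (1)·0.0000 - (-3)·0.0000) / (-6) = 1.8333
  β = (-6 - (-1)·1.8333 - (4)·0.0000) / (8) = -0.5208
  γ = (-12 - (4)·1.8333 - (-4)·-0.5208) / (12) = -1.7847
Iteration 2:
  α = (-11 - (1)·-0.5208 - (-3)·-1.7847) / (-6) = 2.6389
  β = (-6 - (-1)·2.6389 - (4)·-1.7847) / (8) = 0.4722
  γ = (-12 - (4)·2.6389 - (-4)·0.4722) / (12) = -1.7222
Residual b − A·x = (-0.8054, -0.2499, -0.0004)

-0.2499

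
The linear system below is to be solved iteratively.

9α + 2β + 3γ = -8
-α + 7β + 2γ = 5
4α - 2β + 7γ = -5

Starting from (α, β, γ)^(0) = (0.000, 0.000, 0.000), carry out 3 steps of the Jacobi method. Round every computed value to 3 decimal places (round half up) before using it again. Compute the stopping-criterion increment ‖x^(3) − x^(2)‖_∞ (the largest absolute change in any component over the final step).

Iteration 1:
  α = (-8 - (2)·0.000 - (3)·0.000) / (9) = -0.889
  β = (5 - (-1)·0.000 - (2)·0.000) / (7) = 0.714
  γ = (-5 - (4)·0.000 - (-2)·0.000) / (7) = -0.714
Iteration 2:
  α = (-8 - (2)·0.714 - (3)·-0.714) / (9) = -0.810
  β = (5 - (-1)·-0.889 - (2)·-0.714) / (7) = 0.791
  γ = (-5 - (4)·-0.889 - (-2)·0.714) / (7) = -0.002
Iteration 3:
  α = (-8 - (2)·0.791 - (3)·-0.002) / (9) = -1.064
  β = (5 - (-1)·-0.810 - (2)·-0.002) / (7) = 0.599
  γ = (-5 - (4)·-0.810 - (-2)·0.791) / (7) = -0.025
Change: (-0.254, -0.192, -0.023) → max |·| = 0.254

0.254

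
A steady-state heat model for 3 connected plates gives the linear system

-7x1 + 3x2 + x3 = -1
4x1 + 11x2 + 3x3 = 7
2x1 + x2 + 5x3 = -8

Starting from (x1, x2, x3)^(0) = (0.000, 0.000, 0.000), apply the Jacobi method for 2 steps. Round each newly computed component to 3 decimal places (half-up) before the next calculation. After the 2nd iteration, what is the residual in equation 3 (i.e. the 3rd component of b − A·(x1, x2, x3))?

-0.475

Iteration 1:
  x1 = (-1 - (3)·0.000 - (1)·0.000) / (-7) = 0.143
  x2 = (7 - (4)·0.000 - (3)·0.000) / (11) = 0.636
  x3 = (-8 - (2)·0.000 - (1)·0.000) / (5) = -1.600
Iteration 2:
  x1 = (-1 - (3)·0.636 - (1)·-1.600) / (-7) = 0.187
  x2 = (7 - (4)·0.143 - (3)·-1.600) / (11) = 1.021
  x3 = (-8 - (2)·0.143 - (1)·0.636) / (5) = -1.784
Residual b − A·x = (-0.970, 0.373, -0.475)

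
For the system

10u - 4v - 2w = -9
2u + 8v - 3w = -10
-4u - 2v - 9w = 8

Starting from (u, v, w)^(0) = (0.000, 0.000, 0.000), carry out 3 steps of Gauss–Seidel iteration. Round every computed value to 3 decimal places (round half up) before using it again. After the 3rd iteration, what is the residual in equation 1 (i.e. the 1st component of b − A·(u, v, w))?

0.184

Iteration 1:
  u = (-9 - (-4)·0.000 - (-2)·0.000) / (10) = -0.900
  v = (-10 - (2)·-0.900 - (-3)·0.000) / (8) = -1.025
  w = (8 - (-4)·-0.900 - (-2)·-1.025) / (-9) = -0.261
Iteration 2:
  u = (-9 - (-4)·-1.025 - (-2)·-0.261) / (10) = -1.362
  v = (-10 - (2)·-1.362 - (-3)·-0.261) / (8) = -1.007
  w = (8 - (-4)·-1.362 - (-2)·-1.007) / (-9) = -0.060
Iteration 3:
  u = (-9 - (-4)·-1.007 - (-2)·-0.060) / (10) = -1.315
  v = (-10 - (2)·-1.315 - (-3)·-0.060) / (8) = -0.944
  w = (8 - (-4)·-1.315 - (-2)·-0.944) / (-9) = -0.095
Residual b − A·x = (0.184, -0.103, -0.003)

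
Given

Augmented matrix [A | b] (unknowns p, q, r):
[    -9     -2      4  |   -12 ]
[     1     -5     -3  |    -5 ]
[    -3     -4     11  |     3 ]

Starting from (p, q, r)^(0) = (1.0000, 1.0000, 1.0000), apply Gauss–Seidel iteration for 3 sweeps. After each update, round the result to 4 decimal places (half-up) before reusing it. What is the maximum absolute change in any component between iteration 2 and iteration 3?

0.0143

Iteration 1:
  p = (-12 - (-2)·1.0000 - (4)·1.0000) / (-9) = 1.5556
  q = (-5 - (1)·1.5556 - (-3)·1.0000) / (-5) = 0.7111
  r = (3 - (-3)·1.5556 - (-4)·0.7111) / (11) = 0.9556
Iteration 2:
  p = (-12 - (-2)·0.7111 - (4)·0.9556) / (-9) = 1.6000
  q = (-5 - (1)·1.6000 - (-3)·0.9556) / (-5) = 0.7466
  r = (3 - (-3)·1.6000 - (-4)·0.7466) / (11) = 0.9806
Iteration 3:
  p = (-12 - (-2)·0.7466 - (4)·0.9806) / (-9) = 1.6032
  q = (-5 - (1)·1.6032 - (-3)·0.9806) / (-5) = 0.7323
  r = (3 - (-3)·1.6032 - (-4)·0.7323) / (11) = 0.9763
Change: (0.0032, -0.0143, -0.0043) → max |·| = 0.0143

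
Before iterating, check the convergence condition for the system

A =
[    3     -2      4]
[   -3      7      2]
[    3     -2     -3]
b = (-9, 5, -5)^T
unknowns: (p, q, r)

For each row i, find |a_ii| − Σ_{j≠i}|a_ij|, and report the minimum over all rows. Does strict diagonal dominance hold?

-3

row 1: |3| − (2+4) = -3
row 2: |7| − (3+2) = 2
row 3: |-3| − (3+2) = -2
minimum over rows = -3 → not strictly diagonally dominant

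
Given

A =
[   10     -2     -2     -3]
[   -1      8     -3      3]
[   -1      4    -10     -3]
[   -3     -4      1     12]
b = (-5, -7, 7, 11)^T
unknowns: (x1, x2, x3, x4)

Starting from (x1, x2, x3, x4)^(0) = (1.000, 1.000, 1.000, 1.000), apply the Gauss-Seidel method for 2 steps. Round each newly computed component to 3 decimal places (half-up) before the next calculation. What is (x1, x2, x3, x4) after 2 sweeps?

(-0.703, -1.772, -1.578, 0.282)

Iteration 1:
  x1 = (-5 - (-2)·1.000 - (-2)·1.000 - (-3)·1.000) / (10) = 0.200
  x2 = (-7 - (-1)·0.200 - (-3)·1.000 - (3)·1.000) / (8) = -0.850
  x3 = (7 - (-1)·0.200 - (4)·-0.850 - (-3)·1.000) / (-10) = -1.360
  x4 = (11 - (-3)·0.200 - (-4)·-0.850 - (1)·-1.360) / (12) = 0.797
Iteration 2:
  x1 = (-5 - (-2)·-0.850 - (-2)·-1.360 - (-3)·0.797) / (10) = -0.703
  x2 = (-7 - (-1)·-0.703 - (-3)·-1.360 - (3)·0.797) / (8) = -1.772
  x3 = (7 - (-1)·-0.703 - (4)·-1.772 - (-3)·0.797) / (-10) = -1.578
  x4 = (11 - (-3)·-0.703 - (-4)·-1.772 - (1)·-1.578) / (12) = 0.282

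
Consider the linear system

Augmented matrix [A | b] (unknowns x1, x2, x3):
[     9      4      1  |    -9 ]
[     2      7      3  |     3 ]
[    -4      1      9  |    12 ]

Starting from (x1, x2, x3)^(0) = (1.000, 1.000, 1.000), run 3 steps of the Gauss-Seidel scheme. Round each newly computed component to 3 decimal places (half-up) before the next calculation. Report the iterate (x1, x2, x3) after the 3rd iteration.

Iteration 1:
  x1 = (-9 - (4)·1.000 - (1)·1.000) / (9) = -1.556
  x2 = (3 - (2)·-1.556 - (3)·1.000) / (7) = 0.445
  x3 = (12 - (-4)·-1.556 - (1)·0.445) / (9) = 0.592
Iteration 2:
  x1 = (-9 - (4)·0.445 - (1)·0.592) / (9) = -1.264
  x2 = (3 - (2)·-1.264 - (3)·0.592) / (7) = 0.536
  x3 = (12 - (-4)·-1.264 - (1)·0.536) / (9) = 0.712
Iteration 3:
  x1 = (-9 - (4)·0.536 - (1)·0.712) / (9) = -1.317
  x2 = (3 - (2)·-1.317 - (3)·0.712) / (7) = 0.500
  x3 = (12 - (-4)·-1.317 - (1)·0.500) / (9) = 0.692

(-1.317, 0.500, 0.692)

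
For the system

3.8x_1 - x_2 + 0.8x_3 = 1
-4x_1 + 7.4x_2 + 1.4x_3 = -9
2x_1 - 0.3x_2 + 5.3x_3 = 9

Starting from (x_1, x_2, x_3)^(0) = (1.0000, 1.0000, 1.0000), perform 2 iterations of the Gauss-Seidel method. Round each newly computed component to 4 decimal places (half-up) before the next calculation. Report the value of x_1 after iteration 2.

Iteration 1:
  x_1 = (1 - (-1)·1.0000 - (0.8)·1.0000) / (3.8) = 0.3158
  x_2 = (-9 - (-4)·0.3158 - (1.4)·1.0000) / (7.4) = -1.2347
  x_3 = (9 - (2)·0.3158 - (-0.3)·-1.2347) / (5.3) = 1.5091
Iteration 2:
  x_1 = (1 - (-1)·-1.2347 - (0.8)·1.5091) / (3.8) = -0.3795
  x_2 = (-9 - (-4)·-0.3795 - (1.4)·1.5091) / (7.4) = -1.7069
  x_3 = (9 - (2)·-0.3795 - (-0.3)·-1.7069) / (5.3) = 1.7447

-0.3795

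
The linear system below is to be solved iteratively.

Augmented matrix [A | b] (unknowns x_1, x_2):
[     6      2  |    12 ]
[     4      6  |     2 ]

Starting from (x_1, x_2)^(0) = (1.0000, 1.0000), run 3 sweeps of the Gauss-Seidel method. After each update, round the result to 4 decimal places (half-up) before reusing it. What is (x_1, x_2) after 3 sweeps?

(2.3910, -1.2607)

Iteration 1:
  x_1 = (12 - (2)·1.0000) / (6) = 1.6667
  x_2 = (2 - (4)·1.6667) / (6) = -0.7778
Iteration 2:
  x_1 = (12 - (2)·-0.7778) / (6) = 2.2593
  x_2 = (2 - (4)·2.2593) / (6) = -1.1729
Iteration 3:
  x_1 = (12 - (2)·-1.1729) / (6) = 2.3910
  x_2 = (2 - (4)·2.3910) / (6) = -1.2607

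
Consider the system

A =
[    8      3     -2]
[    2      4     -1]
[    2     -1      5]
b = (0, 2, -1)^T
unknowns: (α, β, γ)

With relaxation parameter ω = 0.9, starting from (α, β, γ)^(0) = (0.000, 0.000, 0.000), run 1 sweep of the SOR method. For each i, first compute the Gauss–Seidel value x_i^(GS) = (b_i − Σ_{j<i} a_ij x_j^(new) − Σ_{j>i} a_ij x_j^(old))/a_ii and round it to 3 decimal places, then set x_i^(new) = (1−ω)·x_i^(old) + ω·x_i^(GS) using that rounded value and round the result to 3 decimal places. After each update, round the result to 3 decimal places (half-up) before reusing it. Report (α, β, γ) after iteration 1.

Iteration 1:
  α: GS value = (0 - (3)·0.000 - (-2)·0.000) / (8) = 0.000;  α ← (1−ω)·0.000 + ω·0.000 = 0.000
  β: GS value = (2 - (2)·0.000 - (-1)·0.000) / (4) = 0.500;  β ← (1−ω)·0.000 + ω·0.500 = 0.450
  γ: GS value = (-1 - (2)·0.000 - (-1)·0.450) / (5) = -0.110;  γ ← (1−ω)·0.000 + ω·-0.110 = -0.099

(0.000, 0.450, -0.099)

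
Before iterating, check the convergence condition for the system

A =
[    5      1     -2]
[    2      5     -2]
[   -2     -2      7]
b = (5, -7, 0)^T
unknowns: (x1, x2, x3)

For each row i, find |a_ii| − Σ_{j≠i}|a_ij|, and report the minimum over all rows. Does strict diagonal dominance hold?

row 1: |5| − (1+2) = 2
row 2: |5| − (2+2) = 1
row 3: |7| − (2+2) = 3
minimum over rows = 1 → strictly diagonally dominant (convergence guaranteed)

1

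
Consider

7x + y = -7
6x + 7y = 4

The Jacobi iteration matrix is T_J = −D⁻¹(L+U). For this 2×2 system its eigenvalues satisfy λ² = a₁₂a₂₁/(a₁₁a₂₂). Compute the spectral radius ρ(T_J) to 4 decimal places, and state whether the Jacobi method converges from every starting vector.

a₁₂a₂₁/(a₁₁a₂₂) = (1)·(6) / ((7)·(7)) = 0.122449
ρ = √|0.122449| = √0.122449 = 0.3499
ρ < 1, so Jacobi converges

0.3499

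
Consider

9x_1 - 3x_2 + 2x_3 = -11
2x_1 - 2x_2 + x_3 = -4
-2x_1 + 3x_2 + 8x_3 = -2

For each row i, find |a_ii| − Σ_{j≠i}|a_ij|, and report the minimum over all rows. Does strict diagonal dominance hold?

-1

row 1: |9| − (3+2) = 4
row 2: |-2| − (2+1) = -1
row 3: |8| − (2+3) = 3
minimum over rows = -1 → not strictly diagonally dominant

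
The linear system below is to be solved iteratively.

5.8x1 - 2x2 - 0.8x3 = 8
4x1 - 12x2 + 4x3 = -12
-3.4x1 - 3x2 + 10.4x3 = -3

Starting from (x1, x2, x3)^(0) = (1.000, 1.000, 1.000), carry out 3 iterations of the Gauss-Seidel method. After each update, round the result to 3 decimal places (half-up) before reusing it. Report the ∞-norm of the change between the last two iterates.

0.053

Iteration 1:
  x1 = (8 - (-2)·1.000 - (-0.8)·1.000) / (5.8) = 1.862
  x2 = (-12 - (4)·1.862 - (4)·1.000) / (-12) = 1.954
  x3 = (-3 - (-3.4)·1.862 - (-3)·1.954) / (10.4) = 0.884
Iteration 2:
  x1 = (8 - (-2)·1.954 - (-0.8)·0.884) / (5.8) = 2.175
  x2 = (-12 - (4)·2.175 - (4)·0.884) / (-12) = 2.020
  x3 = (-3 - (-3.4)·2.175 - (-3)·2.020) / (10.4) = 1.005
Iteration 3:
  x1 = (8 - (-2)·2.020 - (-0.8)·1.005) / (5.8) = 2.214
  x2 = (-12 - (4)·2.214 - (4)·1.005) / (-12) = 2.073
  x3 = (-3 - (-3.4)·2.214 - (-3)·2.073) / (10.4) = 1.033
Change: (0.039, 0.053, 0.028) → max |·| = 0.053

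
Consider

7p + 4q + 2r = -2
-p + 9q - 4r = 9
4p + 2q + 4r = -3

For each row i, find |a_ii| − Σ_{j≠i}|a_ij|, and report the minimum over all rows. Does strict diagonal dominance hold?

row 1: |7| − (4+2) = 1
row 2: |9| − (1+4) = 4
row 3: |4| − (4+2) = -2
minimum over rows = -2 → not strictly diagonally dominant

-2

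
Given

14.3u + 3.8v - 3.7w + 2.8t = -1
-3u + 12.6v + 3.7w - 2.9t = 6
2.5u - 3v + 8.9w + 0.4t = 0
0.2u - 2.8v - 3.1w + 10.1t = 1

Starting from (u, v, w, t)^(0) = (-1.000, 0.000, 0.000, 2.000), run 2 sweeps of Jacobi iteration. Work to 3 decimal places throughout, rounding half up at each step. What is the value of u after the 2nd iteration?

Iteration 1:
  u = (-1 - (3.8)·0.000 - (-3.7)·0.000 - (2.8)·2.000) / (14.3) = -0.462
  v = (6 - (-3)·-1.000 - (3.7)·0.000 - (-2.9)·2.000) / (12.6) = 0.698
  w = (0 - (2.5)·-1.000 - (-3)·0.000 - (0.4)·2.000) / (8.9) = 0.191
  t = (1 - (0.2)·-1.000 - (-2.8)·0.000 - (-3.1)·0.000) / (10.1) = 0.119
Iteration 2:
  u = (-1 - (3.8)·0.698 - (-3.7)·0.191 - (2.8)·0.119) / (14.3) = -0.229
  v = (6 - (-3)·-0.462 - (3.7)·0.191 - (-2.9)·0.119) / (12.6) = 0.337
  w = (0 - (2.5)·-0.462 - (-3)·0.698 - (0.4)·0.119) / (8.9) = 0.360
  t = (1 - (0.2)·-0.462 - (-2.8)·0.698 - (-3.1)·0.191) / (10.1) = 0.360

-0.229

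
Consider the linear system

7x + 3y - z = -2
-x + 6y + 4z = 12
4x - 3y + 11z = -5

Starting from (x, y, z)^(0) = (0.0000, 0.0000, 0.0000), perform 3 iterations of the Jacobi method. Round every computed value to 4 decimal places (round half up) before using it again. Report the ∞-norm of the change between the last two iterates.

Iteration 1:
  x = (-2 - (3)·0.0000 - (-1)·0.0000) / (7) = -0.2857
  y = (12 - (-1)·0.0000 - (4)·0.0000) / (6) = 2.0000
  z = (-5 - (4)·0.0000 - (-3)·0.0000) / (11) = -0.4545
Iteration 2:
  x = (-2 - (3)·2.0000 - (-1)·-0.4545) / (7) = -1.2078
  y = (12 - (-1)·-0.2857 - (4)·-0.4545) / (6) = 2.2554
  z = (-5 - (4)·-0.2857 - (-3)·2.0000) / (11) = 0.1948
Iteration 3:
  x = (-2 - (3)·2.2554 - (-1)·0.1948) / (7) = -1.2245
  y = (12 - (-1)·-1.2078 - (4)·0.1948) / (6) = 1.6688
  z = (-5 - (4)·-1.2078 - (-3)·2.2554) / (11) = 0.5998
Change: (-0.0167, -0.5866, 0.4050) → max |·| = 0.5866

0.5866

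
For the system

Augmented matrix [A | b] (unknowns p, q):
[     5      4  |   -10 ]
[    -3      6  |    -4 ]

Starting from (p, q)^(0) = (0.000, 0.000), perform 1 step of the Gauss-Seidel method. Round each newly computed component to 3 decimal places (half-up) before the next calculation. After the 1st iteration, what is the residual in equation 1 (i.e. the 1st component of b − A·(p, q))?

Iteration 1:
  p = (-10 - (4)·0.000) / (5) = -2.000
  q = (-4 - (-3)·-2.000) / (6) = -1.667
Residual b − A·x = (6.668, 0.002)

6.668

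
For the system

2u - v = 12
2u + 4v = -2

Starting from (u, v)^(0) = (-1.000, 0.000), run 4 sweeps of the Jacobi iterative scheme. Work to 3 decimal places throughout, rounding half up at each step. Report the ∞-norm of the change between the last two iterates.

Iteration 1:
  u = (12 - (-1)·0.000) / (2) = 6.000
  v = (-2 - (2)·-1.000) / (4) = 0.000
Iteration 2:
  u = (12 - (-1)·0.000) / (2) = 6.000
  v = (-2 - (2)·6.000) / (4) = -3.500
Iteration 3:
  u = (12 - (-1)·-3.500) / (2) = 4.250
  v = (-2 - (2)·6.000) / (4) = -3.500
Iteration 4:
  u = (12 - (-1)·-3.500) / (2) = 4.250
  v = (-2 - (2)·4.250) / (4) = -2.625
Change: (0.000, 0.875) → max |·| = 0.875

0.875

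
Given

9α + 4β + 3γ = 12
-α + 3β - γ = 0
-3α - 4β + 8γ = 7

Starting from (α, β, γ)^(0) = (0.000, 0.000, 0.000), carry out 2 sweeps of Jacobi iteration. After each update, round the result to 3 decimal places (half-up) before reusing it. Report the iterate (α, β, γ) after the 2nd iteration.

(1.042, 0.736, 1.375)

Iteration 1:
  α = (12 - (4)·0.000 - (3)·0.000) / (9) = 1.333
  β = (0 - (-1)·0.000 - (-1)·0.000) / (3) = 0.000
  γ = (7 - (-3)·0.000 - (-4)·0.000) / (8) = 0.875
Iteration 2:
  α = (12 - (4)·0.000 - (3)·0.875) / (9) = 1.042
  β = (0 - (-1)·1.333 - (-1)·0.875) / (3) = 0.736
  γ = (7 - (-3)·1.333 - (-4)·0.000) / (8) = 1.375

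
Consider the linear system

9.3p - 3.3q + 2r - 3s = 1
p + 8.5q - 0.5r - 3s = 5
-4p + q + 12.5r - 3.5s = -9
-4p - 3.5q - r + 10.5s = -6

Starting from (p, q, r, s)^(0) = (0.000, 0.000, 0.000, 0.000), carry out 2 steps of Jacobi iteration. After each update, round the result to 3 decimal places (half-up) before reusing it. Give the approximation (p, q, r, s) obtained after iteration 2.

(0.287, 0.332, -0.892, -0.403)

Iteration 1:
  p = (1 - (-3.3)·0.000 - (2)·0.000 - (-3)·0.000) / (9.3) = 0.108
  q = (5 - (1)·0.000 - (-0.5)·0.000 - (-3)·0.000) / (8.5) = 0.588
  r = (-9 - (-4)·0.000 - (1)·0.000 - (-3.5)·0.000) / (12.5) = -0.720
  s = (-6 - (-4)·0.000 - (-3.5)·0.000 - (-1)·0.000) / (10.5) = -0.571
Iteration 2:
  p = (1 - (-3.3)·0.588 - (2)·-0.720 - (-3)·-0.571) / (9.3) = 0.287
  q = (5 - (1)·0.108 - (-0.5)·-0.720 - (-3)·-0.571) / (8.5) = 0.332
  r = (-9 - (-4)·0.108 - (1)·0.588 - (-3.5)·-0.571) / (12.5) = -0.892
  s = (-6 - (-4)·0.108 - (-3.5)·0.588 - (-1)·-0.720) / (10.5) = -0.403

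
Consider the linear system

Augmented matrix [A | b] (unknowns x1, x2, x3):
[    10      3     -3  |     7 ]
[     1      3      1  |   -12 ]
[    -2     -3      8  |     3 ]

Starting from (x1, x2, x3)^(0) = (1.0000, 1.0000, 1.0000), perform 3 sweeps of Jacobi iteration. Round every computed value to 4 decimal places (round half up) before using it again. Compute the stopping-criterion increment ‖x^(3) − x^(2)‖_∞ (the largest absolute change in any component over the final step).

Iteration 1:
  x1 = (7 - (3)·1.0000 - (-3)·1.0000) / (10) = 0.7000
  x2 = (-12 - (1)·1.0000 - (1)·1.0000) / (3) = -4.6667
  x3 = (3 - (-2)·1.0000 - (-3)·1.0000) / (8) = 1.0000
Iteration 2:
  x1 = (7 - (3)·-4.6667 - (-3)·1.0000) / (10) = 2.4000
  x2 = (-12 - (1)·0.7000 - (1)·1.0000) / (3) = -4.5667
  x3 = (3 - (-2)·0.7000 - (-3)·-4.6667) / (8) = -1.2000
Iteration 3:
  x1 = (7 - (3)·-4.5667 - (-3)·-1.2000) / (10) = 1.7100
  x2 = (-12 - (1)·2.4000 - (1)·-1.2000) / (3) = -4.4000
  x3 = (3 - (-2)·2.4000 - (-3)·-4.5667) / (8) = -0.7375
Change: (-0.6900, 0.1667, 0.4625) → max |·| = 0.6900

0.6900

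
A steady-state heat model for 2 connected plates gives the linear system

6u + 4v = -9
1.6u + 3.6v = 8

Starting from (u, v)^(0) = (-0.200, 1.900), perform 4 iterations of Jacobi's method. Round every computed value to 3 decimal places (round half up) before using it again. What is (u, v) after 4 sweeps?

Iteration 1:
  u = (-9 - (4)·1.900) / (6) = -2.767
  v = (8 - (1.6)·-0.200) / (3.6) = 2.311
Iteration 2:
  u = (-9 - (4)·2.311) / (6) = -3.041
  v = (8 - (1.6)·-2.767) / (3.6) = 3.452
Iteration 3:
  u = (-9 - (4)·3.452) / (6) = -3.801
  v = (8 - (1.6)·-3.041) / (3.6) = 3.574
Iteration 4:
  u = (-9 - (4)·3.574) / (6) = -3.883
  v = (8 - (1.6)·-3.801) / (3.6) = 3.912

(-3.883, 3.912)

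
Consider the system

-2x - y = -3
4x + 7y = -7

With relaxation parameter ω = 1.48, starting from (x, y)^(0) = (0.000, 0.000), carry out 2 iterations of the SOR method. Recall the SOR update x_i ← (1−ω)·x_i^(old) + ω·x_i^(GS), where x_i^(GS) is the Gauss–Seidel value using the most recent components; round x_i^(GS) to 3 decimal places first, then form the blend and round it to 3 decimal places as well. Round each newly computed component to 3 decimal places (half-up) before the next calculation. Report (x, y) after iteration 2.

(3.639, -2.945)

Iteration 1:
  x: GS value = (-3 - (-1)·0.000) / (-2) = 1.500;  x ← (1−ω)·0.000 + ω·1.500 = 2.220
  y: GS value = (-7 - (4)·2.220) / (7) = -2.269;  y ← (1−ω)·0.000 + ω·-2.269 = -3.358
Iteration 2:
  x: GS value = (-3 - (-1)·-3.358) / (-2) = 3.179;  x ← (1−ω)·2.220 + ω·3.179 = 3.639
  y: GS value = (-7 - (4)·3.639) / (7) = -3.079;  y ← (1−ω)·-3.358 + ω·-3.079 = -2.945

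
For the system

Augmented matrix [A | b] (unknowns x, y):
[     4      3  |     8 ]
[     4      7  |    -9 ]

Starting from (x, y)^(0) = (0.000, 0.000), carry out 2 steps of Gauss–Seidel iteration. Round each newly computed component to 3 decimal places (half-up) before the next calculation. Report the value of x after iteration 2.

3.822

Iteration 1:
  x = (8 - (3)·0.000) / (4) = 2.000
  y = (-9 - (4)·2.000) / (7) = -2.429
Iteration 2:
  x = (8 - (3)·-2.429) / (4) = 3.822
  y = (-9 - (4)·3.822) / (7) = -3.470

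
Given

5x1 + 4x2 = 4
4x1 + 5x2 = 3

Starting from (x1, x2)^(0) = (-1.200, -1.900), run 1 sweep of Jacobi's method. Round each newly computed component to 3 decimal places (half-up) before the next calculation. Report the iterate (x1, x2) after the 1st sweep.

(2.320, 1.560)

Iteration 1:
  x1 = (4 - (4)·-1.900) / (5) = 2.320
  x2 = (3 - (4)·-1.200) / (5) = 1.560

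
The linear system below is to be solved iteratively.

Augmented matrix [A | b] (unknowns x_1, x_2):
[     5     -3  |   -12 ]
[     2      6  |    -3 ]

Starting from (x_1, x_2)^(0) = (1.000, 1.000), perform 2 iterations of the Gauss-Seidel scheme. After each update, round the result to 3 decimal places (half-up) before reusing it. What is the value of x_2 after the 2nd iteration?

Iteration 1:
  x_1 = (-12 - (-3)·1.000) / (5) = -1.800
  x_2 = (-3 - (2)·-1.800) / (6) = 0.100
Iteration 2:
  x_1 = (-12 - (-3)·0.100) / (5) = -2.340
  x_2 = (-3 - (2)·-2.340) / (6) = 0.280

0.280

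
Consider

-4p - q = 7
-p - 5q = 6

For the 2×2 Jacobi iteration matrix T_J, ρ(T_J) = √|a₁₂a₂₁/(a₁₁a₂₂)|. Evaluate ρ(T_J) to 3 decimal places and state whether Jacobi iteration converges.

0.224

a₁₂a₂₁/(a₁₁a₂₂) = (-1)·(-1) / ((-4)·(-5)) = 0.050000
ρ = √|0.050000| = √0.050000 = 0.224
ρ < 1, so Jacobi converges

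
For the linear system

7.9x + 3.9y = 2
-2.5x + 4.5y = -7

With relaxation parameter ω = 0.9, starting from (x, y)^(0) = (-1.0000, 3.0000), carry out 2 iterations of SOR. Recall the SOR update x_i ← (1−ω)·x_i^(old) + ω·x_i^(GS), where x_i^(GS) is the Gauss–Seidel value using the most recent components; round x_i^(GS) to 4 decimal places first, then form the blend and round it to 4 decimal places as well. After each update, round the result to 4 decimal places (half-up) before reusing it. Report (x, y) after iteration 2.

(0.8637, -1.1384)

Iteration 1:
  x: GS value = (2 - (3.9)·3.0000) / (7.9) = -1.2278;  x ← (1−ω)·-1.0000 + ω·-1.2278 = -1.2050
  y: GS value = (-7 - (-2.5)·-1.2050) / (4.5) = -2.2250;  y ← (1−ω)·3.0000 + ω·-2.2250 = -1.7025
Iteration 2:
  x: GS value = (2 - (3.9)·-1.7025) / (7.9) = 1.0936;  x ← (1−ω)·-1.2050 + ω·1.0936 = 0.8637
  y: GS value = (-7 - (-2.5)·0.8637) / (4.5) = -1.0757;  y ← (1−ω)·-1.7025 + ω·-1.0757 = -1.1384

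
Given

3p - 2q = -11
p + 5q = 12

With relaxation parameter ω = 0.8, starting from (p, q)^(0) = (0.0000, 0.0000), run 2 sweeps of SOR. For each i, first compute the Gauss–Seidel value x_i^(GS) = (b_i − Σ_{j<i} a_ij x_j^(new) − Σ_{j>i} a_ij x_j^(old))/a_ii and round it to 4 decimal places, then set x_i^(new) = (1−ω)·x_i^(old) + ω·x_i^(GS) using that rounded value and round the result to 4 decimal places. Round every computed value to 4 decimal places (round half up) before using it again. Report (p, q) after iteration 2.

Iteration 1:
  p: GS value = (-11 - (-2)·0.0000) / (3) = -3.6667;  p ← (1−ω)·0.0000 + ω·-3.6667 = -2.9334
  q: GS value = (12 - (1)·-2.9334) / (5) = 2.9867;  q ← (1−ω)·0.0000 + ω·2.9867 = 2.3894
Iteration 2:
  p: GS value = (-11 - (-2)·2.3894) / (3) = -2.0737;  p ← (1−ω)·-2.9334 + ω·-2.0737 = -2.2456
  q: GS value = (12 - (1)·-2.2456) / (5) = 2.8491;  q ← (1−ω)·2.3894 + ω·2.8491 = 2.7572

(-2.2456, 2.7572)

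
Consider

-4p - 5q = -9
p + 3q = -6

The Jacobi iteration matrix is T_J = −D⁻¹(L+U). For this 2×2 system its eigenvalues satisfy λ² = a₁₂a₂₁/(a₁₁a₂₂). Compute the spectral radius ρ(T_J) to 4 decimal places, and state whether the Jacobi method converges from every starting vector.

a₁₂a₂₁/(a₁₁a₂₂) = (-5)·(1) / ((-4)·(3)) = 0.416667
ρ = √|0.416667| = √0.416667 = 0.6455
ρ < 1, so Jacobi converges

0.6455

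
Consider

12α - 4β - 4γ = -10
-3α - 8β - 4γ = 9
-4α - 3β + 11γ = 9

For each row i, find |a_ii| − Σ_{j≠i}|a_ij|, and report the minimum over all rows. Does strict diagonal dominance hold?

row 1: |12| − (4+4) = 4
row 2: |-8| − (3+4) = 1
row 3: |11| − (4+3) = 4
minimum over rows = 1 → strictly diagonally dominant (convergence guaranteed)

1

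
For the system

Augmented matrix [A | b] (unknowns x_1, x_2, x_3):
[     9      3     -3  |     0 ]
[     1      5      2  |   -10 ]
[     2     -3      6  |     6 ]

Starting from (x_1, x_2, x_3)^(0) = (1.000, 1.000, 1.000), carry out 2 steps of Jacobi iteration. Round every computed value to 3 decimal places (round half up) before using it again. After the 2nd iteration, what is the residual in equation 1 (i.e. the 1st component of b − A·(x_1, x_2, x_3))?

Iteration 1:
  x_1 = (0 - (3)·1.000 - (-3)·1.000) / (9) = 0.000
  x_2 = (-10 - (1)·1.000 - (2)·1.000) / (5) = -2.600
  x_3 = (6 - (2)·1.000 - (-3)·1.000) / (6) = 1.167
Iteration 2:
  x_1 = (0 - (3)·-2.600 - (-3)·1.167) / (9) = 1.256
  x_2 = (-10 - (1)·0.000 - (2)·1.167) / (5) = -2.467
  x_3 = (6 - (2)·0.000 - (-3)·-2.600) / (6) = -0.300
Residual b − A·x = (-4.803, 1.679, -2.113)

-4.803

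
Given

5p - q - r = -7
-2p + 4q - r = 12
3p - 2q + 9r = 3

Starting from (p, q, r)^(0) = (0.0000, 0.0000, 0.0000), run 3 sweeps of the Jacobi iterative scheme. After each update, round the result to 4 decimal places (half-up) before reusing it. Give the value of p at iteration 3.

Iteration 1:
  p = (-7 - (-1)·0.0000 - (-1)·0.0000) / (5) = -1.4000
  q = (12 - (-2)·0.0000 - (-1)·0.0000) / (4) = 3.0000
  r = (3 - (3)·0.0000 - (-2)·0.0000) / (9) = 0.3333
Iteration 2:
  p = (-7 - (-1)·3.0000 - (-1)·0.3333) / (5) = -0.7333
  q = (12 - (-2)·-1.4000 - (-1)·0.3333) / (4) = 2.3833
  r = (3 - (3)·-1.4000 - (-2)·3.0000) / (9) = 1.4667
Iteration 3:
  p = (-7 - (-1)·2.3833 - (-1)·1.4667) / (5) = -0.6300
  q = (12 - (-2)·-0.7333 - (-1)·1.4667) / (4) = 3.0000
  r = (3 - (3)·-0.7333 - (-2)·2.3833) / (9) = 1.1074

-0.6300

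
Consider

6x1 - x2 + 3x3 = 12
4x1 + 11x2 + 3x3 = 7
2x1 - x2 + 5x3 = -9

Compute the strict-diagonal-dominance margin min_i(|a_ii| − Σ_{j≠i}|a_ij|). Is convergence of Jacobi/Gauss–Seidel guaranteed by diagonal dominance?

row 1: |6| − (1+3) = 2
row 2: |11| − (4+3) = 4
row 3: |5| − (2+1) = 2
minimum over rows = 2 → strictly diagonally dominant (convergence guaranteed)

2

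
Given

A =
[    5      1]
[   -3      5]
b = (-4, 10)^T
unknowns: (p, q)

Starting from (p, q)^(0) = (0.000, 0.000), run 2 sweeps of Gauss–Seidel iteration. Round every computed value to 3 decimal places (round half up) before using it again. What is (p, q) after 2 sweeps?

(-1.104, 1.338)

Iteration 1:
  p = (-4 - (1)·0.000) / (5) = -0.800
  q = (10 - (-3)·-0.800) / (5) = 1.520
Iteration 2:
  p = (-4 - (1)·1.520) / (5) = -1.104
  q = (10 - (-3)·-1.104) / (5) = 1.338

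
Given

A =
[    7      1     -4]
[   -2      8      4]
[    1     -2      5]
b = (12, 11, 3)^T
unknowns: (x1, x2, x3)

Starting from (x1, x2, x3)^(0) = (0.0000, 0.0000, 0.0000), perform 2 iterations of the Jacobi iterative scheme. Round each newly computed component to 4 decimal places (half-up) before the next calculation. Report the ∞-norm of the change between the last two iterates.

Iteration 1:
  x1 = (12 - (1)·0.0000 - (-4)·0.0000) / (7) = 1.7143
  x2 = (11 - (-2)·0.0000 - (4)·0.0000) / (8) = 1.3750
  x3 = (3 - (1)·0.0000 - (-2)·0.0000) / (5) = 0.6000
Iteration 2:
  x1 = (12 - (1)·1.3750 - (-4)·0.6000) / (7) = 1.8607
  x2 = (11 - (-2)·1.7143 - (4)·0.6000) / (8) = 1.5036
  x3 = (3 - (1)·1.7143 - (-2)·1.3750) / (5) = 0.8071
Change: (0.1464, 0.1286, 0.2071) → max |·| = 0.2071

0.2071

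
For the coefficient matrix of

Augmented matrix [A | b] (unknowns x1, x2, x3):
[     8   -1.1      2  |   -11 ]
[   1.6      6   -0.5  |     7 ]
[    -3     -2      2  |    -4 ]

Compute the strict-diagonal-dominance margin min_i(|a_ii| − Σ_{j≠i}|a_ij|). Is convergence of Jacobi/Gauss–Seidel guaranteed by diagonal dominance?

row 1: |8| − (1.1+2) = 4.9
row 2: |6| − (1.6+0.5) = 3.9
row 3: |2| − (3+2) = -3
minimum over rows = -3 → not strictly diagonally dominant

-3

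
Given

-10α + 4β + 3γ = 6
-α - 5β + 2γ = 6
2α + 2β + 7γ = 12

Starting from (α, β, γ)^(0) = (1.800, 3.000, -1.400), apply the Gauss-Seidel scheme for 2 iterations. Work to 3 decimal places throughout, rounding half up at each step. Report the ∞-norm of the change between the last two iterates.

Iteration 1:
  α = (6 - (4)·3.000 - (3)·-1.400) / (-10) = 0.180
  β = (6 - (-1)·0.180 - (2)·-1.400) / (-5) = -1.796
  γ = (12 - (2)·0.180 - (2)·-1.796) / (7) = 2.176
Iteration 2:
  α = (6 - (4)·-1.796 - (3)·2.176) / (-10) = -0.666
  β = (6 - (-1)·-0.666 - (2)·2.176) / (-5) = -0.196
  γ = (12 - (2)·-0.666 - (2)·-0.196) / (7) = 1.961
Change: (-0.846, 1.600, -0.215) → max |·| = 1.600

1.600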